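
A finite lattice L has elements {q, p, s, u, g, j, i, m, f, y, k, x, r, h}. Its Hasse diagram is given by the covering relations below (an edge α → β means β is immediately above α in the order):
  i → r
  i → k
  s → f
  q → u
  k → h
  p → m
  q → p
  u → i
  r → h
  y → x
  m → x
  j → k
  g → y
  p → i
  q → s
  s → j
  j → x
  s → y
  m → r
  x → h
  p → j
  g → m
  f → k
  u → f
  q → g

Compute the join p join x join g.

x

Common upper bounds of {p, x, g}: h, x.
The least among these is x.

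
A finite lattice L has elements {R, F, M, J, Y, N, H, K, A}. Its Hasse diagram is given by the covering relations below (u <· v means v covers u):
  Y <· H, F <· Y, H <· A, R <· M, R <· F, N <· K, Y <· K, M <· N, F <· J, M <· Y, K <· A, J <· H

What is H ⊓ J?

J

Common lower bounds of {H, J}: F, J, R.
The greatest among these is J.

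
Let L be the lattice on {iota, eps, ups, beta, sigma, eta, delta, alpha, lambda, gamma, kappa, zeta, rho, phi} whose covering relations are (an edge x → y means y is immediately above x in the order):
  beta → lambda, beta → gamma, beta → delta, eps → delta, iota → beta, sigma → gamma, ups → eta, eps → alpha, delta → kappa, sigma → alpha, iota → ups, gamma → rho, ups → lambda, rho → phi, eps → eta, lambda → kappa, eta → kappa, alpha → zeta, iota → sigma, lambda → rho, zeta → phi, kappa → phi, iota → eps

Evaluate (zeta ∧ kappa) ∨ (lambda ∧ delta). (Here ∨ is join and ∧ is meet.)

delta

zeta ∧ kappa = eps
lambda ∧ delta = beta
eps ∨ beta = delta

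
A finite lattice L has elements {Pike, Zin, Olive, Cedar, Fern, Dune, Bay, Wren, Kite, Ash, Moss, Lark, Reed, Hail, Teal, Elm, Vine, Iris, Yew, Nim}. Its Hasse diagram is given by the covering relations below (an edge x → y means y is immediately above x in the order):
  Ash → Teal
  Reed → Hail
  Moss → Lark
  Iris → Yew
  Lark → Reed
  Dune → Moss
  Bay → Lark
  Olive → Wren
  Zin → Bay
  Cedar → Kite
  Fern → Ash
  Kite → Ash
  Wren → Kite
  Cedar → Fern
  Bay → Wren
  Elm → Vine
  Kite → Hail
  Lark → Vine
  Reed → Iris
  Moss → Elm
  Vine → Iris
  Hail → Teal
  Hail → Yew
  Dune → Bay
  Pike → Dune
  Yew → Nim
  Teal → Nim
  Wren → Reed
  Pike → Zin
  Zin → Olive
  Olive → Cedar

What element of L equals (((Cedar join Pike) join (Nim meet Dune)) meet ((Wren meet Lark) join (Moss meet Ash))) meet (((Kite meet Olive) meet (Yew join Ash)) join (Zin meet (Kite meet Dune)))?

Cedar ∨ Pike = Cedar
Nim ∧ Dune = Dune
Cedar ∨ Dune = Kite
Wren ∧ Lark = Bay
Moss ∧ Ash = Dune
Bay ∨ Dune = Bay
Kite ∧ Bay = Bay
Kite ∧ Olive = Olive
Yew ∨ Ash = Nim
Olive ∧ Nim = Olive
Kite ∧ Dune = Dune
Zin ∧ Dune = Pike
Olive ∨ Pike = Olive
Bay ∧ Olive = Zin

Zin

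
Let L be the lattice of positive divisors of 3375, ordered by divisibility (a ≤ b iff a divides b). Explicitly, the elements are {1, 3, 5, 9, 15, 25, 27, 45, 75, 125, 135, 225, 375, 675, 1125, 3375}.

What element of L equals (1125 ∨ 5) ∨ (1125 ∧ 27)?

1125 ∨ 5 = 1125
1125 ∧ 27 = 9
1125 ∨ 9 = 1125

1125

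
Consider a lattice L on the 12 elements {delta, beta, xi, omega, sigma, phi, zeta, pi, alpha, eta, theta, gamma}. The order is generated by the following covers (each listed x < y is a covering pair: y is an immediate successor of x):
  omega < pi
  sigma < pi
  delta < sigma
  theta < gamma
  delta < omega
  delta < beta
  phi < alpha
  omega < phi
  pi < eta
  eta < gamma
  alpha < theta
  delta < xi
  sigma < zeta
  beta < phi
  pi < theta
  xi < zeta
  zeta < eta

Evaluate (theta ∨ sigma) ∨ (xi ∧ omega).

theta ∨ sigma = theta
xi ∧ omega = delta
theta ∨ delta = theta

theta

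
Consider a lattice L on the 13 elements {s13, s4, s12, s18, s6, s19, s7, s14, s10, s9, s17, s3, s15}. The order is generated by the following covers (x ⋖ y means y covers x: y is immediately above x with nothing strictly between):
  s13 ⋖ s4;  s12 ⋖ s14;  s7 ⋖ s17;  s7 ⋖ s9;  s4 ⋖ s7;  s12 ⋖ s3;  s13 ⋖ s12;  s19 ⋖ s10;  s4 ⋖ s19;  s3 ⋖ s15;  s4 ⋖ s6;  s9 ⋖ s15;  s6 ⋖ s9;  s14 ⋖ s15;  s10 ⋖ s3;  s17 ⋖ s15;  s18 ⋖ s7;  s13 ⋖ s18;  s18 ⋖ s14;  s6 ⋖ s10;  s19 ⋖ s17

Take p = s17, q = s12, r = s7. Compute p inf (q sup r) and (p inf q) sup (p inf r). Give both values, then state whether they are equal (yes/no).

q sup r = s15, so p inf (q sup r) = s17 inf s15 = s17.
p inf q = s13 and p inf r = s7, so (p inf q) sup (p inf r) = s13 sup s7 = s7.
Equal: no.

s17; s7; no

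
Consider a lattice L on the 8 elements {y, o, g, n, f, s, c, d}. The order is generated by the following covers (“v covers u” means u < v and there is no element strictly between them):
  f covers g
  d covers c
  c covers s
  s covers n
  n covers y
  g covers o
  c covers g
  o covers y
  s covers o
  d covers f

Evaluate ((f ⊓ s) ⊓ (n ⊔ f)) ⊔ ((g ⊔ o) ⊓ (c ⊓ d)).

g

f ∧ s = o
n ∨ f = d
o ∧ d = o
g ∨ o = g
c ∧ d = c
g ∧ c = g
o ∨ g = g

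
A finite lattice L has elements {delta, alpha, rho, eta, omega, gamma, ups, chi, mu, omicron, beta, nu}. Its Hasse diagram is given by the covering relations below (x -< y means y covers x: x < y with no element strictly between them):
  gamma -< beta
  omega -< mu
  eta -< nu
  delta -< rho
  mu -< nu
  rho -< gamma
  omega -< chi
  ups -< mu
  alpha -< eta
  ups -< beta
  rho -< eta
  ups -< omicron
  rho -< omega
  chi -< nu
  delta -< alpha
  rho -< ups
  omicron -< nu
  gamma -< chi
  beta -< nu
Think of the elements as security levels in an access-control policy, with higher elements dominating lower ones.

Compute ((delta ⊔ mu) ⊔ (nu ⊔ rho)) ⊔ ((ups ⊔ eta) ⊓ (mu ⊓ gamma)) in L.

delta ∨ mu = mu
nu ∨ rho = nu
mu ∨ nu = nu
ups ∨ eta = nu
mu ∧ gamma = rho
nu ∧ rho = rho
nu ∨ rho = nu

nu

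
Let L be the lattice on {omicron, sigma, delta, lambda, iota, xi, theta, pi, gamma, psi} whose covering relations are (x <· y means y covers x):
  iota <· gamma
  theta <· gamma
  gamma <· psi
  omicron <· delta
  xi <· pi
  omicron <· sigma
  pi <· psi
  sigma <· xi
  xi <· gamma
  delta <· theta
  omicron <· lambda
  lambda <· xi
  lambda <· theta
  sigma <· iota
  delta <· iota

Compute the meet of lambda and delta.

Common lower bounds of {lambda, delta}: omicron.
The greatest among these is omicron.

omicron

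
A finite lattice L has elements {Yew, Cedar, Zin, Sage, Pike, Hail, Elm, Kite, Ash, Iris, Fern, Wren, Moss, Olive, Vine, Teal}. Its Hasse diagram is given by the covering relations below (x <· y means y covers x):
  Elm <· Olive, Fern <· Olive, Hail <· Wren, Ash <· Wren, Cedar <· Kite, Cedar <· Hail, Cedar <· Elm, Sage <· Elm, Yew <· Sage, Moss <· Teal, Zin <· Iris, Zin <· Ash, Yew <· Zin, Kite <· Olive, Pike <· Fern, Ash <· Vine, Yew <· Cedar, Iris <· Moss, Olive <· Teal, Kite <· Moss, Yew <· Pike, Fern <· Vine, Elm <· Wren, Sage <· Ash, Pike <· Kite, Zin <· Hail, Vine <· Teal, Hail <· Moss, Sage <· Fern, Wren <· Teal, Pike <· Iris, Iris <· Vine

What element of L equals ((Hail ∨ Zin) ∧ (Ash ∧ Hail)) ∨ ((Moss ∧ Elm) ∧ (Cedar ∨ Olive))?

Hail ∨ Zin = Hail
Ash ∧ Hail = Zin
Hail ∧ Zin = Zin
Moss ∧ Elm = Cedar
Cedar ∨ Olive = Olive
Cedar ∧ Olive = Cedar
Zin ∨ Cedar = Hail

Hail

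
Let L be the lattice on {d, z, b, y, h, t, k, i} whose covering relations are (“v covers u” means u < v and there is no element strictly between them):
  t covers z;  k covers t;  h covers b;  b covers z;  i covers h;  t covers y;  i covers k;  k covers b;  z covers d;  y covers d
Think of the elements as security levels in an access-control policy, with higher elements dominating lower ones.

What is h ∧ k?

Common lower bounds of {h, k}: b, d, z.
The greatest among these is b.

b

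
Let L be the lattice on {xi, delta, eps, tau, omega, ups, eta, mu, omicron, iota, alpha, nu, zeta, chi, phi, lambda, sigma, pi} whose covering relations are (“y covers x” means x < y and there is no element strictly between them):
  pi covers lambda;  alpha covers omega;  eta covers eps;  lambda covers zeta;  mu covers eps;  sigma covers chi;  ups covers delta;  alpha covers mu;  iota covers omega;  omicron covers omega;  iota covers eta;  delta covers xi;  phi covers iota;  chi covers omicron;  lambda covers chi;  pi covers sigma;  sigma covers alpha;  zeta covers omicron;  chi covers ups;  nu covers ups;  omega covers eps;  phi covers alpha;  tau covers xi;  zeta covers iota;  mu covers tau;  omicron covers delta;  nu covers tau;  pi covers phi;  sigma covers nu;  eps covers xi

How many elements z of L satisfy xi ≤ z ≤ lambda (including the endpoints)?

11

The interval [xi, lambda] = {chi, delta, eps, eta, iota, lambda, omega, omicron, ups, xi, zeta}, which has 11 elements.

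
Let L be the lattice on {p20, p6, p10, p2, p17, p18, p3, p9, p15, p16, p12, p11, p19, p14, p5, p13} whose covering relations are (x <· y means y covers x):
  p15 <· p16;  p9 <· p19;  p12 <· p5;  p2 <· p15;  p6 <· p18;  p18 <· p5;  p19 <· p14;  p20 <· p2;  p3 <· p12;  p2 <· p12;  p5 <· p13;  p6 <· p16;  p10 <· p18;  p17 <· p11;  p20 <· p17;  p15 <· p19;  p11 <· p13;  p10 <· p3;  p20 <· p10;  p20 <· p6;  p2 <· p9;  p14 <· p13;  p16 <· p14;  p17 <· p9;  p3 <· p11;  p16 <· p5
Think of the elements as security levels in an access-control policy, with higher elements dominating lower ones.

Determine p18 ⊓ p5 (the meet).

Common lower bounds of {p18, p5}: p10, p18, p20, p6.
The greatest among these is p18.

p18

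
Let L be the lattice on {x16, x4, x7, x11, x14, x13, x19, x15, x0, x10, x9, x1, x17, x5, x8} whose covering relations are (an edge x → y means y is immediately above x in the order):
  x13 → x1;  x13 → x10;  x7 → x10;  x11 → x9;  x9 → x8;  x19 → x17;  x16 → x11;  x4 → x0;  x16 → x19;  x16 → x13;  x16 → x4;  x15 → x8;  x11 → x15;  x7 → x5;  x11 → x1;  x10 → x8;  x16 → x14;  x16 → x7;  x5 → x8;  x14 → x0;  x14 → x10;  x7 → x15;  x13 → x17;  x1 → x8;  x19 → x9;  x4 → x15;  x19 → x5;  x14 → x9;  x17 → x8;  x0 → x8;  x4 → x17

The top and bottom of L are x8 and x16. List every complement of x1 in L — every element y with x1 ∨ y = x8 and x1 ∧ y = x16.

Need y with x1 ∨ y = x8 and x1 ∧ y = x16.
Checking each element gives: x0, x14, x19, x4, x5, x7.

x0, x14, x19, x4, x5, x7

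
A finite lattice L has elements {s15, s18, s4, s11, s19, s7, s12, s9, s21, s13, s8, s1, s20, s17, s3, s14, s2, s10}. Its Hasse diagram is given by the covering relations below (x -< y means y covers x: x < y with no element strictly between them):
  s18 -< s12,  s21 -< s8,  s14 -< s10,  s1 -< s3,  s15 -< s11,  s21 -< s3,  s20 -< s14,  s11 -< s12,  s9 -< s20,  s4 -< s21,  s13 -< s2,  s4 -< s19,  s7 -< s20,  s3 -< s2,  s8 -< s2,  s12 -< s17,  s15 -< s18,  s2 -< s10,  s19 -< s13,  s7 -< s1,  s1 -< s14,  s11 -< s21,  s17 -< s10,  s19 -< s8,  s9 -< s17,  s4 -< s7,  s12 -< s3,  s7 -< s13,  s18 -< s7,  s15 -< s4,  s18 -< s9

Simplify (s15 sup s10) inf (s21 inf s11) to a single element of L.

s11

s15 ∨ s10 = s10
s21 ∧ s11 = s11
s10 ∧ s11 = s11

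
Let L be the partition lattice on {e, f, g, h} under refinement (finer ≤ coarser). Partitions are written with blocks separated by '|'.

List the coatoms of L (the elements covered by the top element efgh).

The coatoms are exactly the elements covered by efgh: efg|h, efh|g, ef|gh, egh|f, eg|fh, eh|fg, e|fgh.

efg|h, efh|g, ef|gh, egh|f, eg|fh, eh|fg, e|fgh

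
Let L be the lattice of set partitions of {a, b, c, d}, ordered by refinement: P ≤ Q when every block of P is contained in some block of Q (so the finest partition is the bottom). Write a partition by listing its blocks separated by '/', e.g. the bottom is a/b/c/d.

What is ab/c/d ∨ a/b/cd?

ab/cd

Common upper bounds of {ab/c/d, a/b/cd}: ab/cd, abcd.
The least among these is ab/cd.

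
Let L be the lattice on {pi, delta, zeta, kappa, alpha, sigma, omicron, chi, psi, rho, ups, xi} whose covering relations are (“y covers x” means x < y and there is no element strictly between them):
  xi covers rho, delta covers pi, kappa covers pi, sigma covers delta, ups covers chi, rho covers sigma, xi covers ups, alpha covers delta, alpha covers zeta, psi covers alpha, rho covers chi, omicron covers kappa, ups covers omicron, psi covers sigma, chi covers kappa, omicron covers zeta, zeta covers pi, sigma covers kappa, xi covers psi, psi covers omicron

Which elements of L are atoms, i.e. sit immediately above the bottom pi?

The atoms are exactly the elements that cover pi: delta, kappa, zeta.

delta, kappa, zeta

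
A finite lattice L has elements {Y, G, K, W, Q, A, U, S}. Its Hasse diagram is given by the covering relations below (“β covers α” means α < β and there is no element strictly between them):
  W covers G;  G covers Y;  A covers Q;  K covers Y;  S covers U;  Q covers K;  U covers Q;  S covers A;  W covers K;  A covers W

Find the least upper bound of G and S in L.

Common upper bounds of {G, S}: S.
The least among these is S.

S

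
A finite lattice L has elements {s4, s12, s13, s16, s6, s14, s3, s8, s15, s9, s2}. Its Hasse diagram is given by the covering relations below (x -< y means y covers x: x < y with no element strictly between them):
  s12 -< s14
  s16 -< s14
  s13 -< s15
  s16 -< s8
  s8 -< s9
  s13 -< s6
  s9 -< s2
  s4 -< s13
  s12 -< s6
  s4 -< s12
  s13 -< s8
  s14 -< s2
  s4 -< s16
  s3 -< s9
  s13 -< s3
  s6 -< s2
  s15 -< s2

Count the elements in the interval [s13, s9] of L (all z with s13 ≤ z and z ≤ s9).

The interval [s13, s9] = {s13, s3, s8, s9}, which has 4 elements.

4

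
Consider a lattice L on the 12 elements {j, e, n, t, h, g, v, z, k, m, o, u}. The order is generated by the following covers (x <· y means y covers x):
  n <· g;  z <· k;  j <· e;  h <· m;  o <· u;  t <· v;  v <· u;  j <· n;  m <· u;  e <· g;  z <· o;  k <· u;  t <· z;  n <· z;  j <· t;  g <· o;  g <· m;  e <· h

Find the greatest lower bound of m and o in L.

g

Common lower bounds of {m, o}: e, g, j, n.
The greatest among these is g.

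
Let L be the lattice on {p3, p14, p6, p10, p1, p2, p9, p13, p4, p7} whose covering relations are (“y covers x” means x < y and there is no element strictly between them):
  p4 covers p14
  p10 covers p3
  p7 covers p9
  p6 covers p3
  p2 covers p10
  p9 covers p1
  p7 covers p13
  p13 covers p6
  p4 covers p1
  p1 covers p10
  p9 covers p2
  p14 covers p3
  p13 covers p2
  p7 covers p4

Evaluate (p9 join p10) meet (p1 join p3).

p9 ∨ p10 = p9
p1 ∨ p3 = p1
p9 ∧ p1 = p1

p1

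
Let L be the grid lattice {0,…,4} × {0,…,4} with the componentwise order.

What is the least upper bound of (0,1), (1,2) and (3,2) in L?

(3,2)

In a product of chains, the join is componentwise max, giving (3,2).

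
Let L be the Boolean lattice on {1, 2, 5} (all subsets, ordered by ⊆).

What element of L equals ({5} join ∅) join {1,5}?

{5} ∨ ∅ = {5}
{5} ∨ {1,5} = {1,5}

{1,5}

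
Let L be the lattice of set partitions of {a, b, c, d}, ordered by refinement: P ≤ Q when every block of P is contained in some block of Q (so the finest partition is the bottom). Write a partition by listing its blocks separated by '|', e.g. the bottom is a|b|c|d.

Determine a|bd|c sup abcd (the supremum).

abcd

The join of a|bd|c and abcd merges any blocks that overlap across the partitions, giving abcd.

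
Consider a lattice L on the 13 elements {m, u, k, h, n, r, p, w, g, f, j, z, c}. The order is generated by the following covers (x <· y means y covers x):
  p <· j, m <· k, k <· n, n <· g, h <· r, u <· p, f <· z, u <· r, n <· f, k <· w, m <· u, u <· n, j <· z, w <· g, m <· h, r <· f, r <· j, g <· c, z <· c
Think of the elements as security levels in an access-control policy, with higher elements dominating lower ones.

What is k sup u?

Common upper bounds of {k, u}: c, f, g, n, z.
The least among these is n.

n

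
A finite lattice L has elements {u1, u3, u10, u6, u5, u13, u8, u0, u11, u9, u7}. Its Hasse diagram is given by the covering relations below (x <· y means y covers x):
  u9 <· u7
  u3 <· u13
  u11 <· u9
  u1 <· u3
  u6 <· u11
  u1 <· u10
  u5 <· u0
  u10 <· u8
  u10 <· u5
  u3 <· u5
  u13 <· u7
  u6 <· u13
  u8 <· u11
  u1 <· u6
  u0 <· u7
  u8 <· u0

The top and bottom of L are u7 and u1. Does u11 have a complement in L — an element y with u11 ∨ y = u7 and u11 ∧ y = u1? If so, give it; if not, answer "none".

Need y with u11 ∨ y = u7 and u11 ∧ y = u1.
Checking each element gives: u3.

u3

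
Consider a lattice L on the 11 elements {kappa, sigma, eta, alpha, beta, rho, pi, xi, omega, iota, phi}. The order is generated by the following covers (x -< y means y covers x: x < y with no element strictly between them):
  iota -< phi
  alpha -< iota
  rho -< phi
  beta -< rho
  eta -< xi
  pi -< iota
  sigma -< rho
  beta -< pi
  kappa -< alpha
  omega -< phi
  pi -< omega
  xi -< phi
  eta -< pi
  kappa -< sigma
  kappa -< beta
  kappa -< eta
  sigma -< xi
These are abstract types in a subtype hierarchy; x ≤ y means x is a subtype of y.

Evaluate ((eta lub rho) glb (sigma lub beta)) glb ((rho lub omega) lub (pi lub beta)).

rho

eta ∨ rho = phi
sigma ∨ beta = rho
phi ∧ rho = rho
rho ∨ omega = phi
pi ∨ beta = pi
phi ∨ pi = phi
rho ∧ phi = rho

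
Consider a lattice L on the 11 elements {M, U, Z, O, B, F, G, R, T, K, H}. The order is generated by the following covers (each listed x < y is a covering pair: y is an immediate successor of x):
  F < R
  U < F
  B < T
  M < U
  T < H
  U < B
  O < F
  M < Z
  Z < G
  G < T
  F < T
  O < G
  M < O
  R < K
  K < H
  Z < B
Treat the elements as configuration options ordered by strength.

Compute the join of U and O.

F

Common upper bounds of {U, O}: F, H, K, R, T.
The least among these is F.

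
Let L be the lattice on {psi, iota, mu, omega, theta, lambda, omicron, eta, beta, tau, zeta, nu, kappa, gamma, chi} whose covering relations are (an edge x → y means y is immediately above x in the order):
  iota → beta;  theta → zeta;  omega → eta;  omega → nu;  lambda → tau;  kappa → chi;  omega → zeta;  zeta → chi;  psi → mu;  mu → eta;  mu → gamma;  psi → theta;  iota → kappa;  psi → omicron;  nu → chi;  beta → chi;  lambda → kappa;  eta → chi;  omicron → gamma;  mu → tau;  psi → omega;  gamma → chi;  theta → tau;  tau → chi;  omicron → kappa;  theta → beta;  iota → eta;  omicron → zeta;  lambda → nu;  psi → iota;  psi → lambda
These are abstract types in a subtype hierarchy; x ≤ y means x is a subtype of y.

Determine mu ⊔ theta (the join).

tau

Common upper bounds of {mu, theta}: chi, tau.
The least among these is tau.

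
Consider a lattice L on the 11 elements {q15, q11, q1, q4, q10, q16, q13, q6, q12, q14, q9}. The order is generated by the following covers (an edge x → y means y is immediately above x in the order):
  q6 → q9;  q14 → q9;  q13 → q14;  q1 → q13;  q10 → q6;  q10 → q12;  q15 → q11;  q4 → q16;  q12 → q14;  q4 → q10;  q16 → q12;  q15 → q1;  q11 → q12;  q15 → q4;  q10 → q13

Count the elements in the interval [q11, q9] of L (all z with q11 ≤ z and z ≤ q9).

The interval [q11, q9] = {q11, q12, q14, q9}, which has 4 elements.

4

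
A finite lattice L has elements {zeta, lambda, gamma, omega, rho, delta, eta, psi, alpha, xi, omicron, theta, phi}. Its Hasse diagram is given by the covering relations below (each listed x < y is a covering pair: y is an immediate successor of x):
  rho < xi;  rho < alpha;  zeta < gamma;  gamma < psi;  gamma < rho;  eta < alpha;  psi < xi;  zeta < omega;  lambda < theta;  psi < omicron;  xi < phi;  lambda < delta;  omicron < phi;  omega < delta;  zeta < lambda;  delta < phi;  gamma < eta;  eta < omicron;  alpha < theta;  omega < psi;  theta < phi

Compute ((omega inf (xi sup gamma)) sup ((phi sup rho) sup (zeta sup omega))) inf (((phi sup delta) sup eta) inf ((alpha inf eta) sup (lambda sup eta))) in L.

xi ∨ gamma = xi
omega ∧ xi = omega
phi ∨ rho = phi
zeta ∨ omega = omega
phi ∨ omega = phi
omega ∨ phi = phi
phi ∨ delta = phi
phi ∨ eta = phi
alpha ∧ eta = eta
lambda ∨ eta = theta
eta ∨ theta = theta
phi ∧ theta = theta
phi ∧ theta = theta

theta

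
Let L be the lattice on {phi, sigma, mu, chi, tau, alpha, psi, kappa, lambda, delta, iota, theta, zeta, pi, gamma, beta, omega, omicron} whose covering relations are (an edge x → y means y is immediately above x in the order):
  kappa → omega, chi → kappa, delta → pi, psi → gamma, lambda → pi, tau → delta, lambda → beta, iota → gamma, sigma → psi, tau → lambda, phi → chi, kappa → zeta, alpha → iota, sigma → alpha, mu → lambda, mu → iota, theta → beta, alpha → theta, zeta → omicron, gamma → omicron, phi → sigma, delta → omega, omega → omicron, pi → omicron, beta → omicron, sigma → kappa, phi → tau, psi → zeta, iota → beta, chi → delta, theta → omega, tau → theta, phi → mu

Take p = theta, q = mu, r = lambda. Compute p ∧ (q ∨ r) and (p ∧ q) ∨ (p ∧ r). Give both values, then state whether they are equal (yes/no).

q ∨ r = lambda, so p ∧ (q ∨ r) = theta ∧ lambda = tau.
p ∧ q = phi and p ∧ r = tau, so (p ∧ q) ∨ (p ∧ r) = phi ∨ tau = tau.
Equal: yes.

tau; tau; yes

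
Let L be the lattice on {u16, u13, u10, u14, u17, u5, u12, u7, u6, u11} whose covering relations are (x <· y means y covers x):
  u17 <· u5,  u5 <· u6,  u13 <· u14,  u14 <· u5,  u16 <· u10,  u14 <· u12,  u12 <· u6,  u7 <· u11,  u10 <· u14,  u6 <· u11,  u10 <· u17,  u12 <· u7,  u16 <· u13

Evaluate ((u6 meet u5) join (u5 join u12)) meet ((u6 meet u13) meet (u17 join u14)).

u6 ∧ u5 = u5
u5 ∨ u12 = u6
u5 ∨ u6 = u6
u6 ∧ u13 = u13
u17 ∨ u14 = u5
u13 ∧ u5 = u13
u6 ∧ u13 = u13

u13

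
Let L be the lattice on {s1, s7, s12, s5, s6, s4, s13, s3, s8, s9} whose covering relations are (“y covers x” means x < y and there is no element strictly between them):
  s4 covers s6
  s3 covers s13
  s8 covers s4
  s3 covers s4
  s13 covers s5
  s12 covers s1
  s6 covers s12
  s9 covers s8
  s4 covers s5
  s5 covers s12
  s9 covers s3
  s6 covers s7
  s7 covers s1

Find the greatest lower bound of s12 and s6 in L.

s12

Common lower bounds of {s12, s6}: s1, s12.
The greatest among these is s12.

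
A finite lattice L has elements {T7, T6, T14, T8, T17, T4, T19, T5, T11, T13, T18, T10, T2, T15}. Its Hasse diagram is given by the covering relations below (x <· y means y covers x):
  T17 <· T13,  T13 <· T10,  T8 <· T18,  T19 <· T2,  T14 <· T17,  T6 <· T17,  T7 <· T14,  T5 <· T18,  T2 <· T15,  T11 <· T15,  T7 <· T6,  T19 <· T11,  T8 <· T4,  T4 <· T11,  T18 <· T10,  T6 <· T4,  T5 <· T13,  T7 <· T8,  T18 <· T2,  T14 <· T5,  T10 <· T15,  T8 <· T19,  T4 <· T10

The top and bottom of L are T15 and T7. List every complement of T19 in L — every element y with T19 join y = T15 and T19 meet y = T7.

T13, T17

Need y with T19 ∨ y = T15 and T19 ∧ y = T7.
Checking each element gives: T13, T17.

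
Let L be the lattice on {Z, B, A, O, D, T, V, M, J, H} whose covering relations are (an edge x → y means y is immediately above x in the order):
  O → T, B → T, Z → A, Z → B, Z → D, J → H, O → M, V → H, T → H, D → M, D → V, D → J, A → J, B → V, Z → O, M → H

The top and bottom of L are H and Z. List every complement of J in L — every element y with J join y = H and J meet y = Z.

Need y with J ∨ y = H and J ∧ y = Z.
Checking each element gives: B, O, T.

B, O, T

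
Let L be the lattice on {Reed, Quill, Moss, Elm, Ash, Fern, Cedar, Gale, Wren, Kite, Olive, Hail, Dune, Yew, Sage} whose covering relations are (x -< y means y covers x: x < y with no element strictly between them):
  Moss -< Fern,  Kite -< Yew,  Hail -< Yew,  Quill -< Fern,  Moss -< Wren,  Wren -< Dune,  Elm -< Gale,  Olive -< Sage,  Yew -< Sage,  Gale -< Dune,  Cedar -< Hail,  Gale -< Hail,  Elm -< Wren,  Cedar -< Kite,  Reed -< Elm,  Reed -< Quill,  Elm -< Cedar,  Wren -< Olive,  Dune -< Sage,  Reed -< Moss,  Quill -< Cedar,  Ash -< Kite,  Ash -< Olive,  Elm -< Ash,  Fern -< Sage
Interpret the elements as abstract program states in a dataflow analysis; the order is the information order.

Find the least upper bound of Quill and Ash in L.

Common upper bounds of {Quill, Ash}: Kite, Sage, Yew.
The least among these is Kite.

Kite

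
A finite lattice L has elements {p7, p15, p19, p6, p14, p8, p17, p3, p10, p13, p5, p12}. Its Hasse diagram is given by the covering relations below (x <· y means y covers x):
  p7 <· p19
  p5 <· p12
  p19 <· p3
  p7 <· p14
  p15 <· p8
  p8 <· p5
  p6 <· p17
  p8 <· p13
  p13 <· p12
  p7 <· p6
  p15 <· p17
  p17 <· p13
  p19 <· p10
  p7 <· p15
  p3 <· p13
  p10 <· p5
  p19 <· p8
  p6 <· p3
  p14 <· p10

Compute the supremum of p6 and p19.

p3

Common upper bounds of {p6, p19}: p12, p13, p3.
The least among these is p3.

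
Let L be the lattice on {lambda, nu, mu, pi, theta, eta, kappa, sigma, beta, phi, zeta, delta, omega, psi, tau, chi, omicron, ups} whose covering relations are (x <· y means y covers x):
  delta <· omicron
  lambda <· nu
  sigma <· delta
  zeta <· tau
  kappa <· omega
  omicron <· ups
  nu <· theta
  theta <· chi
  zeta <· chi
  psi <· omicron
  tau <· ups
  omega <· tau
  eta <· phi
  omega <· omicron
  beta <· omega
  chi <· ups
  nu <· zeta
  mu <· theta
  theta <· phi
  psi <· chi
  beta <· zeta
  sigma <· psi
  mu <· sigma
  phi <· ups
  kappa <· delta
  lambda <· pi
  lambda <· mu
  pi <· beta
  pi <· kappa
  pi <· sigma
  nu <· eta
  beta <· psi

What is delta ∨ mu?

delta

Common upper bounds of {delta, mu}: delta, omicron, ups.
The least among these is delta.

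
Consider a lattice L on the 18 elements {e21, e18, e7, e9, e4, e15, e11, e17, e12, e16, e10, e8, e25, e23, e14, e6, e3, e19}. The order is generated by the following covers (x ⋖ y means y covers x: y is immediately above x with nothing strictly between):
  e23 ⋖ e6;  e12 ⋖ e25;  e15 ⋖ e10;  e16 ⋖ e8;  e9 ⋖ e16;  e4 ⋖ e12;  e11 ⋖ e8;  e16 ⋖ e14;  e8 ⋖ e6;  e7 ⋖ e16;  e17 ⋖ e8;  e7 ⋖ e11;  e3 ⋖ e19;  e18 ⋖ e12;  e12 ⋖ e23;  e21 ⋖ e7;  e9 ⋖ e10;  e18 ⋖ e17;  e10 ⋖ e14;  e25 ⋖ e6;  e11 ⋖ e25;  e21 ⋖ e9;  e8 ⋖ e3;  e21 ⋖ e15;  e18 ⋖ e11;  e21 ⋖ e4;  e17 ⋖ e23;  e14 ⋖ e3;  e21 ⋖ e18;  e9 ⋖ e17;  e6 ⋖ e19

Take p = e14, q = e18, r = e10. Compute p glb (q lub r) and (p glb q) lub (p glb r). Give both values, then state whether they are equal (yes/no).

q lub r = e3, so p glb (q lub r) = e14 glb e3 = e14.
p glb q = e21 and p glb r = e10, so (p glb q) lub (p glb r) = e21 lub e10 = e10.
Equal: no.

e14; e10; no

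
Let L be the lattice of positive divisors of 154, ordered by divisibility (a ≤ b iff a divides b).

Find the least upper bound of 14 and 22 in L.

In the divisibility order, the join is the least common multiple: lcm(14, 22) = 154.

154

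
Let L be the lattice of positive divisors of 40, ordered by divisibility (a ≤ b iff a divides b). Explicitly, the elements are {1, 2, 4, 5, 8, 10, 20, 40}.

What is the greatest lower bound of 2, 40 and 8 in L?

In the divisibility order, the meet is the greatest common divisor: gcd(2, 40, 8) = 2.

2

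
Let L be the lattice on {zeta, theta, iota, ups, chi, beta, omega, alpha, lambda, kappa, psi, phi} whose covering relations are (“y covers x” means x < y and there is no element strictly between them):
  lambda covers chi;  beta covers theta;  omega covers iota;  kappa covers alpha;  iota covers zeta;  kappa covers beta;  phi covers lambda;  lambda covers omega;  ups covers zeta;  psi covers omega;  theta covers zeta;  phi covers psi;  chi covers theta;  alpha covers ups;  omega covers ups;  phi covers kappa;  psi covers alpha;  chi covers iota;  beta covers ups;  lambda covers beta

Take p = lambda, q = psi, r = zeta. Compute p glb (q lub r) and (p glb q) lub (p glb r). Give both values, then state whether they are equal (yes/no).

omega; omega; yes

q lub r = psi, so p glb (q lub r) = lambda glb psi = omega.
p glb q = omega and p glb r = zeta, so (p glb q) lub (p glb r) = omega lub zeta = omega.
Equal: yes.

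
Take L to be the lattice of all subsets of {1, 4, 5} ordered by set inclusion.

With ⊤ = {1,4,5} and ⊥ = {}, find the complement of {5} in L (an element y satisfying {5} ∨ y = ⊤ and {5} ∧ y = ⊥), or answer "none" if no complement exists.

{1,4}

Need y with {5} ∨ y = {1,4,5} and {5} ∧ y = {}.
Checking each element gives: {1,4}.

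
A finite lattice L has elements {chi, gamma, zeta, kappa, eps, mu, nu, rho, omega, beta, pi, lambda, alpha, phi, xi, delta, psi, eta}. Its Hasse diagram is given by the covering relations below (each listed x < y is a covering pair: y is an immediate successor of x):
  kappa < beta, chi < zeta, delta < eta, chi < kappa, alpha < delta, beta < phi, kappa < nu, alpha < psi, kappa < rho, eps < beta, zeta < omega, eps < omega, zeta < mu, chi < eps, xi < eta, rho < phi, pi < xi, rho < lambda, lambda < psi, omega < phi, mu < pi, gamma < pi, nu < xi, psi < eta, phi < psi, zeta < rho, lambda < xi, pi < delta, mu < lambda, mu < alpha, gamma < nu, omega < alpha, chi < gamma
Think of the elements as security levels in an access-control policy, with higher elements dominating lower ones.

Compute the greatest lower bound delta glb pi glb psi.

mu

Common lower bounds of {delta, pi, psi}: chi, mu, zeta.
The greatest among these is mu.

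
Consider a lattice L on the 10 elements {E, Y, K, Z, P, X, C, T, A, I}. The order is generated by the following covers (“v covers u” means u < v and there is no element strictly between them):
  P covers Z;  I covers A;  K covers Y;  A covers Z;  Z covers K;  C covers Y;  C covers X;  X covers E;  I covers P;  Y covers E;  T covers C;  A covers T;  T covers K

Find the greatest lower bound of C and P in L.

Y

Common lower bounds of {C, P}: E, Y.
The greatest among these is Y.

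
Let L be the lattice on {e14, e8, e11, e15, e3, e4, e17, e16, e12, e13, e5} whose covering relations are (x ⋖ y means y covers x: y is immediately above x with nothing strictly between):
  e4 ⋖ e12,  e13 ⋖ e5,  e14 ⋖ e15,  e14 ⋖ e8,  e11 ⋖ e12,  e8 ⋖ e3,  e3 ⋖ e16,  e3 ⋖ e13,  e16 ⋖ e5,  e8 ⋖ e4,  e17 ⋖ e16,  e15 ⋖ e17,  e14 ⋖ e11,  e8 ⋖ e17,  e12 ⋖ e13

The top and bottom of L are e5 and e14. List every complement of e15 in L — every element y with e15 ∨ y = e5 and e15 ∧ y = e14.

e11, e12, e13, e4

Need y with e15 ∨ y = e5 and e15 ∧ y = e14.
Checking each element gives: e11, e12, e13, e4.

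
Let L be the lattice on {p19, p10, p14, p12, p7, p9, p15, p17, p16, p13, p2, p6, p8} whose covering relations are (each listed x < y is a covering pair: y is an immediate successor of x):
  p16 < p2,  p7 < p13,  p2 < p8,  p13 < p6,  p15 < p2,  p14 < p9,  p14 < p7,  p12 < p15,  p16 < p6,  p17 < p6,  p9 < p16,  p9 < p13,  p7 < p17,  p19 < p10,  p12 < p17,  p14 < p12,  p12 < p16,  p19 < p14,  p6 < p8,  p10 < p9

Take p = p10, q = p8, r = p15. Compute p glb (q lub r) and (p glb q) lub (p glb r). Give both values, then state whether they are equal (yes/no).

p10; p10; yes

q lub r = p8, so p glb (q lub r) = p10 glb p8 = p10.
p glb q = p10 and p glb r = p19, so (p glb q) lub (p glb r) = p10 lub p19 = p10.
Equal: yes.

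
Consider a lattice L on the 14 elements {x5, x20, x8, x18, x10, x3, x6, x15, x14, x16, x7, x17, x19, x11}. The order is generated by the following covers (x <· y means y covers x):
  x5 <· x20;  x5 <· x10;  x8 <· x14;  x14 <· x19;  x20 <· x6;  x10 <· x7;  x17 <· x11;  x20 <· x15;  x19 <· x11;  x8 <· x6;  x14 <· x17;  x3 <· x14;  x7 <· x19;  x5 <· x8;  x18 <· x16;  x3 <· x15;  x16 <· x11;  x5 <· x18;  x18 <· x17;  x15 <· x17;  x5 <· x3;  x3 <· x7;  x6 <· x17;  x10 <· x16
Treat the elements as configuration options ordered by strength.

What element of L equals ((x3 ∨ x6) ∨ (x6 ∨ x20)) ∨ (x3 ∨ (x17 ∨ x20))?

x3 ∨ x6 = x17
x6 ∨ x20 = x6
x17 ∨ x6 = x17
x17 ∨ x20 = x17
x3 ∨ x17 = x17
x17 ∨ x17 = x17

x17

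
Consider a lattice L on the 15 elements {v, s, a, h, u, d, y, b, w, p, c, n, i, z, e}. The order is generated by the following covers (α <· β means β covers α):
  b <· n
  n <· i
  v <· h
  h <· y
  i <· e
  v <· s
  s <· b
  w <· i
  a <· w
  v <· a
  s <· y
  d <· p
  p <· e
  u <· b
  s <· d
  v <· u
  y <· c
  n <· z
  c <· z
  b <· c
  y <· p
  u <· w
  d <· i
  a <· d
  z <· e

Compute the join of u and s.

Common upper bounds of {u, s}: b, c, e, i, n, z.
The least among these is b.

b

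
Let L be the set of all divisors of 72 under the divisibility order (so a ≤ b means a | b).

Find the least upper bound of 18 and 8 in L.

72

Common upper bounds of {18, 8}: 72.
The least among these is 72.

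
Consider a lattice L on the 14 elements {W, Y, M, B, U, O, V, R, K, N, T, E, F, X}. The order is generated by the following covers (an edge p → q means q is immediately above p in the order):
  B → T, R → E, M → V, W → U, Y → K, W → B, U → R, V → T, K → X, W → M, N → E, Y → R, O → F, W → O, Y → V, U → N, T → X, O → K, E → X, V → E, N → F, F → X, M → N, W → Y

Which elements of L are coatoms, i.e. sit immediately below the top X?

E, F, K, T

The coatoms are exactly the elements covered by X: E, F, K, T.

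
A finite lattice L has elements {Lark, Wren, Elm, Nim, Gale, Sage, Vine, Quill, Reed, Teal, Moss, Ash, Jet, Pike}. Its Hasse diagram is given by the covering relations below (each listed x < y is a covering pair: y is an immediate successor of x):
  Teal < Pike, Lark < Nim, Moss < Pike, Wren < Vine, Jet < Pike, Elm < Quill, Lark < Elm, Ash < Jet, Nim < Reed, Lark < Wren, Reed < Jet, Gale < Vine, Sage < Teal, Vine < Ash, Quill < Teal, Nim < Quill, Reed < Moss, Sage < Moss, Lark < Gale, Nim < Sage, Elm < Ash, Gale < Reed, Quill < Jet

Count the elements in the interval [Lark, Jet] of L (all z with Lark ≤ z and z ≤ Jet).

10

The interval [Lark, Jet] = {Ash, Elm, Gale, Jet, Lark, Nim, Quill, Reed, Vine, Wren}, which has 10 elements.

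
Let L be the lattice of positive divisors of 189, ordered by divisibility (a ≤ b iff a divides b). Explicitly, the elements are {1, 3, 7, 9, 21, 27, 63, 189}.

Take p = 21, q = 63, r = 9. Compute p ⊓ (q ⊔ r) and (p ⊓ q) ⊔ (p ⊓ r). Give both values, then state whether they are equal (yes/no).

q ⊔ r = 63, so p ⊓ (q ⊔ r) = 21 ⊓ 63 = 21.
p ⊓ q = 21 and p ⊓ r = 3, so (p ⊓ q) ⊔ (p ⊓ r) = 21 ⊔ 3 = 21.
Equal: yes.

21; 21; yes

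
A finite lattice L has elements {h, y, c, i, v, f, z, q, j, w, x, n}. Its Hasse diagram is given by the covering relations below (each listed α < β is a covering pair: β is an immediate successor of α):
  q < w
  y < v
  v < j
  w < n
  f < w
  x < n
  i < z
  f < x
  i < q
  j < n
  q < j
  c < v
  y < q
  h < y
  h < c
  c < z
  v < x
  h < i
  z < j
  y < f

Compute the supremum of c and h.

Common upper bounds of {c, h}: c, j, n, v, x, z.
The least among these is c.

c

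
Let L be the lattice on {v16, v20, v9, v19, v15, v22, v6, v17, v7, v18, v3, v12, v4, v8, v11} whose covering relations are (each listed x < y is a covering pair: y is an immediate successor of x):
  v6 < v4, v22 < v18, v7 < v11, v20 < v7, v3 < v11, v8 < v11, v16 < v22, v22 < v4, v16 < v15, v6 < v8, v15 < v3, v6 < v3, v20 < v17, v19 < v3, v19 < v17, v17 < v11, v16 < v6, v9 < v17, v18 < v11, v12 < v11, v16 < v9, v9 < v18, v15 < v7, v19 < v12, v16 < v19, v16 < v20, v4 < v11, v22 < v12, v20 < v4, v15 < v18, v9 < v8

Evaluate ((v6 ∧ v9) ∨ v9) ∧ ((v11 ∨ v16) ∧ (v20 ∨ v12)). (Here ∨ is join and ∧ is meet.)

v9

v6 ∧ v9 = v16
v16 ∨ v9 = v9
v11 ∨ v16 = v11
v20 ∨ v12 = v11
v11 ∧ v11 = v11
v9 ∧ v11 = v9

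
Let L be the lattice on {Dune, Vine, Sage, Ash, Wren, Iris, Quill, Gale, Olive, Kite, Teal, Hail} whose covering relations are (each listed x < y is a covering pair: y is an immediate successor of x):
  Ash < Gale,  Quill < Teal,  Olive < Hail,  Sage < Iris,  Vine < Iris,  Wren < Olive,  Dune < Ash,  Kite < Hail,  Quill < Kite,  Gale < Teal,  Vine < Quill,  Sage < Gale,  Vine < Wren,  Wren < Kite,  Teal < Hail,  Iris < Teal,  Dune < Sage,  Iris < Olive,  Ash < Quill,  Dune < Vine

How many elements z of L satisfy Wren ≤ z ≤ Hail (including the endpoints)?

The interval [Wren, Hail] = {Hail, Kite, Olive, Wren}, which has 4 elements.

4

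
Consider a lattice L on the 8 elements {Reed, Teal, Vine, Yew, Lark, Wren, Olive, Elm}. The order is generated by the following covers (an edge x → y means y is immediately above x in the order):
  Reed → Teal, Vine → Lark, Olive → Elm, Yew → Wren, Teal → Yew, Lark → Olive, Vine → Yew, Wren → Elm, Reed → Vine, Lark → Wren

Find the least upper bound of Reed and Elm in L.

Common upper bounds of {Reed, Elm}: Elm.
The least among these is Elm.

Elm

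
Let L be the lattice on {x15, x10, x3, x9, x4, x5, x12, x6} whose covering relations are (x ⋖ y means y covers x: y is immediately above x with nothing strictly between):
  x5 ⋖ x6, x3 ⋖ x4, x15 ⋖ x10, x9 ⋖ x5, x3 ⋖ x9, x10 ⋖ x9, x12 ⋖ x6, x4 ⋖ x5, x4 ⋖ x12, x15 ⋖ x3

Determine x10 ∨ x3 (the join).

x9

Common upper bounds of {x10, x3}: x5, x6, x9.
The least among these is x9.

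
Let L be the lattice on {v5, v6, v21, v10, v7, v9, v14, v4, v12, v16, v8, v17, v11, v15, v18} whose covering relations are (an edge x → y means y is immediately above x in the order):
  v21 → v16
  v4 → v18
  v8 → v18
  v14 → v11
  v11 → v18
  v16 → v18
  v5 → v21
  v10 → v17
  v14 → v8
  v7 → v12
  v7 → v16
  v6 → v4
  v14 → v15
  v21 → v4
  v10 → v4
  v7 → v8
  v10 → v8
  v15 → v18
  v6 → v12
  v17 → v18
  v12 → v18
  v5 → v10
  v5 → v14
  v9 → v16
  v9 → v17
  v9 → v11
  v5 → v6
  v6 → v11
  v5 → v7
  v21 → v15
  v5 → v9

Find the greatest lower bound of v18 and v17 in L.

v17

Common lower bounds of {v18, v17}: v10, v17, v5, v9.
The greatest among these is v17.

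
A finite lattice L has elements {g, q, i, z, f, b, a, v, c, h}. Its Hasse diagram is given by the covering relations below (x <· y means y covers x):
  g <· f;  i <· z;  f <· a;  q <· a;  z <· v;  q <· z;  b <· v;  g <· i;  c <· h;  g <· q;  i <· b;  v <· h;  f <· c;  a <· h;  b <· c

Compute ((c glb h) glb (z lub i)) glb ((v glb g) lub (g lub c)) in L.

i

c ∧ h = c
z ∨ i = z
c ∧ z = i
v ∧ g = g
g ∨ c = c
g ∨ c = c
i ∧ c = i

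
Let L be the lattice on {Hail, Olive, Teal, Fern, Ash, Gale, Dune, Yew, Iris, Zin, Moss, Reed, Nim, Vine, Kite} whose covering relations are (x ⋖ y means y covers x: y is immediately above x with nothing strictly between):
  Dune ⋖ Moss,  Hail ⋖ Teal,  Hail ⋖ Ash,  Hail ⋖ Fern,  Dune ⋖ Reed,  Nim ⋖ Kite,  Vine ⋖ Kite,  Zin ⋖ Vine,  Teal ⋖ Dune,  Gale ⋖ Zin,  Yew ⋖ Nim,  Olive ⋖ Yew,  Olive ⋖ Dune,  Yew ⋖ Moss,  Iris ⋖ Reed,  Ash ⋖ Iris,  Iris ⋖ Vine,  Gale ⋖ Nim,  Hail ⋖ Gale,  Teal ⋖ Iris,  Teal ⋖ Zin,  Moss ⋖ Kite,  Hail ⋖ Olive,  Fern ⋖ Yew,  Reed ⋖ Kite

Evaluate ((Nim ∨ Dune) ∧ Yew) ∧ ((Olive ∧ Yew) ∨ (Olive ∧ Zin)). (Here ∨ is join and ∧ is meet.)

Olive

Nim ∨ Dune = Kite
Kite ∧ Yew = Yew
Olive ∧ Yew = Olive
Olive ∧ Zin = Hail
Olive ∨ Hail = Olive
Yew ∧ Olive = Olive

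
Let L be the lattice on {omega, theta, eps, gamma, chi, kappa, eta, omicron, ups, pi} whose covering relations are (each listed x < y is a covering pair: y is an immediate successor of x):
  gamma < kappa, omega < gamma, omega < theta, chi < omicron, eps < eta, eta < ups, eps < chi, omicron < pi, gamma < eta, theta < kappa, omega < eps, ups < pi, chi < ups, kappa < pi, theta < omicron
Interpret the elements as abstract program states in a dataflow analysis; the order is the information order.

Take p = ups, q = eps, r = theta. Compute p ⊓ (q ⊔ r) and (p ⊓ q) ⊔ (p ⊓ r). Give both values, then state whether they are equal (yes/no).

q ⊔ r = omicron, so p ⊓ (q ⊔ r) = ups ⊓ omicron = chi.
p ⊓ q = eps and p ⊓ r = omega, so (p ⊓ q) ⊔ (p ⊓ r) = eps ⊔ omega = eps.
Equal: no.

chi; eps; no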